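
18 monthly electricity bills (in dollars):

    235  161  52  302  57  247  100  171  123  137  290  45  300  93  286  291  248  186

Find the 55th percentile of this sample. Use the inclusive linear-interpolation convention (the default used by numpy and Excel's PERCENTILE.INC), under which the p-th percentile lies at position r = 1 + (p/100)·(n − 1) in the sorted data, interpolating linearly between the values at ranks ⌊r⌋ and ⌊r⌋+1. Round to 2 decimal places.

Sorted: 45, 52, 57, 93, 100, 123, 137, 161, 171, 186, 235, 247, 248, 286, 290, 291, 300, 302.
n = 18.
r = 1 + (55/100)·(18 − 1) = 1 + 9.35 = 10.35.
Rank 10 is 186 and rank 11 is 235.
Interpolate: 186 + 0.35·(235 − 186) = 186 + 0.35·49 = 203.15.

203.15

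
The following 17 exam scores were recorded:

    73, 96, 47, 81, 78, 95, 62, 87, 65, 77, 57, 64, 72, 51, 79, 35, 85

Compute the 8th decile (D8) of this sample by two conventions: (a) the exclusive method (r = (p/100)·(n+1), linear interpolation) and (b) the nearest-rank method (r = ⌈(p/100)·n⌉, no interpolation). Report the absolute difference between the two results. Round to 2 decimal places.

Sorted: 35, 47, 51, 57, 62, 64, 65, 72, 73, 77, 78, 79, 81, 85, 87, 95, 96.
n = 17.
(a) r = 14.4; between ranks 14 (85) and 15 (87): 85.8.
(b) the nearest-rank method: rank 14 → 85.
|85.8 − 85| = 0.8.

0.80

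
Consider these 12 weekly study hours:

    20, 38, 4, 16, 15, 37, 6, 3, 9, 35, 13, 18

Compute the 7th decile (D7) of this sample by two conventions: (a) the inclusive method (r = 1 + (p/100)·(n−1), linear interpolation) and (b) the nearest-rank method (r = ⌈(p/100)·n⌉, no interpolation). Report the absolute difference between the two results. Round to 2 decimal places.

0.60

Sorted: 3, 4, 6, 9, 13, 15, 16, 18, 20, 35, 37, 38.
n = 12.
(a) r = 8.7; between ranks 8 (18) and 9 (20): 19.4.
(b) the nearest-rank method: rank 9 → 20.
|19.4 − 20| = 0.6.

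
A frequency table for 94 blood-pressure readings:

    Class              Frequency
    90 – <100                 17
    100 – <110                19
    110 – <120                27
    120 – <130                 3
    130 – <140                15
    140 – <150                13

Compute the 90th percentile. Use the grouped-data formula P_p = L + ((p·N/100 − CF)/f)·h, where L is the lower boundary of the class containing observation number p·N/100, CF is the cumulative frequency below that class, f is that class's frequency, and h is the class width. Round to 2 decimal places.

N = 94; target position k = 90/100 · 94 = 84.6.
Cumulative frequencies: 17, 36, 63, 66, 81, 94.
Observation 84.6 falls in the class 140 – <150.
L = 140, CF = 81, f = 13, h = 10.
P90 = 140 + ((84.6 − 81)/13)·10 = 140 + 2.76923 = 142.769.

142.77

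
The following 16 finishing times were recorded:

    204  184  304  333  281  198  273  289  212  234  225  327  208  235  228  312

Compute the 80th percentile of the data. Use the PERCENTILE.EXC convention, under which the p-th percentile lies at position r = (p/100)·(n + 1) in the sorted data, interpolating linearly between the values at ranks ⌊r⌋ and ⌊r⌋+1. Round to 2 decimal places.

308.80

Sorted: 184, 198, 204, 208, 212, 225, 228, 234, 235, 273, 281, 289, 304, 312, 327, 333.
n = 16.
r = (80/100)·(16 + 1) = 13.6.
Rank 13 is 304 and rank 14 is 312.
Interpolate: 304 + 0.6·(312 − 304) = 304 + 0.6·8 = 308.8.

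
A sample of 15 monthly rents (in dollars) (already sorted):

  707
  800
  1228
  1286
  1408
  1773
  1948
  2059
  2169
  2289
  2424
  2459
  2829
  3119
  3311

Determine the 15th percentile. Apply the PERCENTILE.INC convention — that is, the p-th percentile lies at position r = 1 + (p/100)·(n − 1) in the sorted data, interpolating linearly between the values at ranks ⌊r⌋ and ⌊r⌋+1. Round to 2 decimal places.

n = 15.
r = 1 + (15/100)·(15 − 1) = 1 + 2.1 = 3.1.
Rank 3 is 1228 and rank 4 is 1286.
Interpolate: 1228 + 0.1·(1286 − 1228) = 1228 + 0.1·58 = 1233.8.

1233.80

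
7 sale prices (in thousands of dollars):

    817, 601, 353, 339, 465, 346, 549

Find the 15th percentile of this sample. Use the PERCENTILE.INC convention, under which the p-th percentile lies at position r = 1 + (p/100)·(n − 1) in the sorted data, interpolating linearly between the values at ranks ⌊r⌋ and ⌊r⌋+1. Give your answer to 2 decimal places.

345.30

Sorted: 339, 346, 353, 465, 549, 601, 817.
n = 7.
r = 1 + (15/100)·(7 − 1) = 1 + 0.9 = 1.9.
Rank 1 is 339 and rank 2 is 346.
Interpolate: 339 + 0.9·(346 − 339) = 339 + 0.9·7 = 345.3.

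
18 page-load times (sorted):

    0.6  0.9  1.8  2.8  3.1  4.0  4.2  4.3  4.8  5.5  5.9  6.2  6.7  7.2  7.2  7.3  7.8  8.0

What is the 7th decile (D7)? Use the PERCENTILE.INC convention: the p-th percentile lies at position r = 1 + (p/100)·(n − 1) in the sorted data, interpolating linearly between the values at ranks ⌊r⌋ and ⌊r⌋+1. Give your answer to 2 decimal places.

6.65

n = 18.
r = 1 + (70/100)·(18 − 1) = 1 + 11.9 = 12.9.
Rank 12 is 6.2 and rank 13 is 6.7.
Interpolate: 6.2 + 0.9·(6.7 − 6.2) = 6.2 + 0.9·0.5 = 6.65.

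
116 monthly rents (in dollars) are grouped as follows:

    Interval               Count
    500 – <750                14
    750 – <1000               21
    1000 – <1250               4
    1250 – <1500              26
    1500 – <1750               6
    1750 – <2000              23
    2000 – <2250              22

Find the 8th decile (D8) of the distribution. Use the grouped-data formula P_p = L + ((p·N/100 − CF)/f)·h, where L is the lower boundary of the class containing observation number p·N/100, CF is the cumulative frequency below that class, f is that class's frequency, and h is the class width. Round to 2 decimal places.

1986.96

N = 116; target position k = 80/100 · 116 = 92.8.
Cumulative frequencies: 14, 35, 39, 65, 71, 94, 116.
Observation 92.8 falls in the class 1750 – <2000.
L = 1750, CF = 71, f = 23, h = 250.
P80 = 1750 + ((92.8 − 71)/23)·250 = 1750 + 236.957 = 1986.96.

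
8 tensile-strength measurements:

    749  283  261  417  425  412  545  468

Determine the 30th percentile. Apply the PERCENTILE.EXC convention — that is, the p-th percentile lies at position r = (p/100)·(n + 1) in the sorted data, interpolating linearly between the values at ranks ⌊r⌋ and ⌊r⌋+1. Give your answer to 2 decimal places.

Sorted: 261, 283, 412, 417, 425, 468, 545, 749.
n = 8.
r = (30/100)·(8 + 1) = 2.7.
Rank 2 is 283 and rank 3 is 412.
Interpolate: 283 + 0.7·(412 − 283) = 283 + 0.7·129 = 373.3.

373.30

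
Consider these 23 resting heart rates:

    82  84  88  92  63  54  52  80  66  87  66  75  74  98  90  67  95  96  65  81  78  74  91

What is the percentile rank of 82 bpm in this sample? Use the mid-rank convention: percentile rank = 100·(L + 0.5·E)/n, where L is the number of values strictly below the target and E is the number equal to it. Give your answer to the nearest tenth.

Sorted: 52, 54, 63, 65, 66, 66, 67, 74, 74, 75, 78, 80, 81, 82, 84, 87, 88, 90, 91, 92, 95, 96, 98.
Count below 82: L = 13; count equal: E = 1; n = 23.
Percentile rank = 100·(13 + 0.5·1)/23 = 100·13.5/23 = 58.7.

58.7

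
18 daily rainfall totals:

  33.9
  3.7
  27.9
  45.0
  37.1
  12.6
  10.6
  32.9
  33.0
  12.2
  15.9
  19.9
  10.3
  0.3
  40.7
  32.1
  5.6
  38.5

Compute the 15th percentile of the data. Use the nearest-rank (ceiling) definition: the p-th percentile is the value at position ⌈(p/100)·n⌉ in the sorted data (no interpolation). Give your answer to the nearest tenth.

5.6

Sorted: 0.3, 3.7, 5.6, 10.3, 10.6, 12.2, 12.6, 15.9, 19.9, 27.9, 32.1, 32.9, 33.0, 33.9, 37.1, 38.5, 40.7, 45.0.
n = 18.
Position = ⌈15/100 · 18⌉ = ⌈2.7⌉ = 3.
The value at rank 3 is 5.6.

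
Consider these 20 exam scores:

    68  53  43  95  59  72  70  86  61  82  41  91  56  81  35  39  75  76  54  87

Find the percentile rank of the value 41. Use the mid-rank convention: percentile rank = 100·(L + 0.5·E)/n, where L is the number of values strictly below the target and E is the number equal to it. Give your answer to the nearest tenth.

Sorted: 35, 39, 41, 43, 53, 54, 56, 59, 61, 68, 70, 72, 75, 76, 81, 82, 86, 87, 91, 95.
Count below 41: L = 2; count equal: E = 1; n = 20.
Percentile rank = 100·(2 + 0.5·1)/20 = 100·2.5/20 = 12.5.

12.5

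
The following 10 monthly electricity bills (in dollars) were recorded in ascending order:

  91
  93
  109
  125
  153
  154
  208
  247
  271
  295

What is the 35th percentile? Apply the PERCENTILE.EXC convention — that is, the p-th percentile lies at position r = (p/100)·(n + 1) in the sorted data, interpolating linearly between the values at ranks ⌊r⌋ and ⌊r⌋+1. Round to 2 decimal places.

n = 10.
r = (35/100)·(10 + 1) = 3.85.
Rank 3 is 109 and rank 4 is 125.
Interpolate: 109 + 0.85·(125 − 109) = 109 + 0.85·16 = 122.6.

122.60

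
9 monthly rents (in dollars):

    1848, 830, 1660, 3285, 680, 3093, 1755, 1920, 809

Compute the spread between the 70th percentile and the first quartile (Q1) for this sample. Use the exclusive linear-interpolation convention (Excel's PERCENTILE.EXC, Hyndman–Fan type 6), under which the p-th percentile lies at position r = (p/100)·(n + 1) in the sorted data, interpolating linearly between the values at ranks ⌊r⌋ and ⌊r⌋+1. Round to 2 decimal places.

1100.50

Sorted: 680, 809, 830, 1660, 1755, 1848, 1920, 3093, 3285.
n = 9.
P25: r = 2.5; ranks 2–3 are 809, 830; interpolating gives 819.5.
P70: r = 7 (integer) → 1920.
Difference: 1920 − 819.5 = 1100.5.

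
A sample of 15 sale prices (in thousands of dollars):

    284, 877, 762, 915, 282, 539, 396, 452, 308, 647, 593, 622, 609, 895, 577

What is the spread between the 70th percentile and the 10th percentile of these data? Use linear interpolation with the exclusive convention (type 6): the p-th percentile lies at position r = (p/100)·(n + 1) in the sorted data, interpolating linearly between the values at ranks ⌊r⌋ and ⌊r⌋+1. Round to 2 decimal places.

386.80

Sorted: 282, 284, 308, 396, 452, 539, 577, 593, 609, 622, 647, 762, 877, 895, 915.
n = 15.
P10: r = 1.6; ranks 1–2 are 282, 284; interpolating gives 283.2.
P70: r = 11.2; ranks 11–12 are 647, 762; interpolating gives 670.
Difference: 670 − 283.2 = 386.8.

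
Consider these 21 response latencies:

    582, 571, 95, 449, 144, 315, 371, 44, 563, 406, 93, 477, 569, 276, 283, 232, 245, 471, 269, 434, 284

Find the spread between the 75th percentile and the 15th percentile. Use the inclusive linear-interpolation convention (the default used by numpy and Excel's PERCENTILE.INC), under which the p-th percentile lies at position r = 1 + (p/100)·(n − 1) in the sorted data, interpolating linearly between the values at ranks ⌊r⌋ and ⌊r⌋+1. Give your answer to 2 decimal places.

Sorted: 44, 93, 95, 144, 232, 245, 269, 276, 283, 284, 315, 371, 406, 434, 449, 471, 477, 563, 569, 571, 582.
n = 21.
P15: r = 4 (integer) → 144.
P75: r = 16 (integer) → 471.
Difference: 471 − 144 = 327.

327.00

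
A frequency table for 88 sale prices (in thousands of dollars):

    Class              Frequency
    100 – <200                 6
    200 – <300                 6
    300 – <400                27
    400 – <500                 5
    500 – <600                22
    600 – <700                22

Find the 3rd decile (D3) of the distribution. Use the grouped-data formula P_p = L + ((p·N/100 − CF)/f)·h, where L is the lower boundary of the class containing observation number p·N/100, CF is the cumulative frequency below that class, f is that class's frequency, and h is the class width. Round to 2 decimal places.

353.33

N = 88; target position k = 30/100 · 88 = 26.4.
Cumulative frequencies: 6, 12, 39, 44, 66, 88.
Observation 26.4 falls in the class 300 – <400.
L = 300, CF = 12, f = 27, h = 100.
P30 = 300 + ((26.4 − 12)/27)·100 = 300 + 53.3333 = 353.333.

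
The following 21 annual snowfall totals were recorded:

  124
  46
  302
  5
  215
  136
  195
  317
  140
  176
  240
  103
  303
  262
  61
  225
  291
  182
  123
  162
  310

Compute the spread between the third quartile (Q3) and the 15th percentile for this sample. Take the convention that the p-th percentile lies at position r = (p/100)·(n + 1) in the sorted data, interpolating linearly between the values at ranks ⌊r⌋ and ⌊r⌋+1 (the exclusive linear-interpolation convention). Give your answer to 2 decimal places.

Sorted: 5, 46, 61, 103, 123, 124, 136, 140, 162, 176, 182, 195, 215, 225, 240, 262, 291, 302, 303, 310, 317.
n = 21.
P15: r = 3.3; ranks 3–4 are 61, 103; interpolating gives 73.6.
P75: r = 16.5; ranks 16–17 are 262, 291; interpolating gives 276.5.
Difference: 276.5 − 73.6 = 202.9.

202.90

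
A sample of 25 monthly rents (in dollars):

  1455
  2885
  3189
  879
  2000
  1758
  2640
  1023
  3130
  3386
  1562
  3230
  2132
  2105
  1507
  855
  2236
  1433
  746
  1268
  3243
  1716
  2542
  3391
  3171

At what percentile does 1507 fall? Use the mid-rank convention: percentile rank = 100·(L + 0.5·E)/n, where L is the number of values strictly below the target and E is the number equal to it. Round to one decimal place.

30.0

Sorted: 746, 855, 879, 1023, 1268, 1433, 1455, 1507, 1562, 1716, 1758, 2000, 2105, 2132, 2236, 2542, 2640, 2885, 3130, 3171, 3189, 3230, 3243, 3386, 3391.
Count below 1507: L = 7; count equal: E = 1; n = 25.
Percentile rank = 100·(7 + 0.5·1)/25 = 100·7.5/25 = 30.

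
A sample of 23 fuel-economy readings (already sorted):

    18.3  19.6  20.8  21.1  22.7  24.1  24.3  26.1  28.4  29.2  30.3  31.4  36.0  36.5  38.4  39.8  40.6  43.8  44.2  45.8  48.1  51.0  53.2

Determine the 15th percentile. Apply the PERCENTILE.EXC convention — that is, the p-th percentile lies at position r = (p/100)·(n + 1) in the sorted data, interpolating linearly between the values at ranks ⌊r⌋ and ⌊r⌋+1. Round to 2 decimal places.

n = 23.
r = (15/100)·(23 + 1) = 3.6.
Rank 3 is 20.8 and rank 4 is 21.1.
Interpolate: 20.8 + 0.6·(21.1 − 20.8) = 20.8 + 0.6·0.3 = 20.98.

20.98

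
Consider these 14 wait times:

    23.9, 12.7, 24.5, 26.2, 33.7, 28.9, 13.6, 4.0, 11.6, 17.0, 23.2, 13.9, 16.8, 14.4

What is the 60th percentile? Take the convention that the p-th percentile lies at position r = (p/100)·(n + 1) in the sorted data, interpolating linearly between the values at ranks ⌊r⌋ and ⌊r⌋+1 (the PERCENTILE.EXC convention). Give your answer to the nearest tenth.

23.2

Sorted: 4.0, 11.6, 12.7, 13.6, 13.9, 14.4, 16.8, 17.0, 23.2, 23.9, 24.5, 26.2, 28.9, 33.7.
n = 14.
r = (60/100)·(14 + 1) = 9.
r is an integer, so P60 is the value at rank 9: 23.2.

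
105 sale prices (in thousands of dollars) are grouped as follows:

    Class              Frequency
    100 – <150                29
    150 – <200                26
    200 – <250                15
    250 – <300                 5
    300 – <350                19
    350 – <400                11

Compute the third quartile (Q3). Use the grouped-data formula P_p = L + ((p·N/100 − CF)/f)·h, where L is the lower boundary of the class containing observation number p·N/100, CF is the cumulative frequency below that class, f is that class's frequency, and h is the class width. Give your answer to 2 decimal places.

N = 105; target position k = 75/100 · 105 = 78.75.
Cumulative frequencies: 29, 55, 70, 75, 94, 105.
Observation 78.75 falls in the class 300 – <350.
L = 300, CF = 75, f = 19, h = 50.
P75 = 300 + ((78.75 − 75)/19)·50 = 300 + 9.86842 = 309.868.

309.87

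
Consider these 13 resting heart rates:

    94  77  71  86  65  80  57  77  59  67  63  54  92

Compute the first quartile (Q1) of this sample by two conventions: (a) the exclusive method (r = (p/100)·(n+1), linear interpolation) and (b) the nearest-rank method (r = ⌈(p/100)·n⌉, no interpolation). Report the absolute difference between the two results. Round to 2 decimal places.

Sorted: 54, 57, 59, 63, 65, 67, 71, 77, 77, 80, 86, 92, 94.
n = 13.
(a) r = 3.5; between ranks 3 (59) and 4 (63): 61.
(b) the nearest-rank method: rank 4 → 63.
|61 − 63| = 2.

2.00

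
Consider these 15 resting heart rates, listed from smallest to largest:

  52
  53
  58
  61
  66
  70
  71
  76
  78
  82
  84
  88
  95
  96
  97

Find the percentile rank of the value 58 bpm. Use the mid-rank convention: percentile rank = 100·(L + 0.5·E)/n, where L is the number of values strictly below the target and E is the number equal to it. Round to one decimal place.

16.7

Count below 58: L = 2; count equal: E = 1; n = 15.
Percentile rank = 100·(2 + 0.5·1)/15 = 100·2.5/15 = 16.67.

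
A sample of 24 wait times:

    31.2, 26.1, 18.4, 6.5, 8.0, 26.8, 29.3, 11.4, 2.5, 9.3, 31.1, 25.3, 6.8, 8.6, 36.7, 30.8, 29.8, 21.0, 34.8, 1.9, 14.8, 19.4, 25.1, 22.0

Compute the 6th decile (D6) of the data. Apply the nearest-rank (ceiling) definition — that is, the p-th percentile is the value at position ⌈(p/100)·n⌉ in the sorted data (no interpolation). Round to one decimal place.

25.3

Sorted: 1.9, 2.5, 6.5, 6.8, 8.0, 8.6, 9.3, 11.4, 14.8, 18.4, 19.4, 21.0, 22.0, 25.1, 25.3, 26.1, 26.8, 29.3, 29.8, 30.8, 31.1, 31.2, 34.8, 36.7.
n = 24.
Position = ⌈60/100 · 24⌉ = ⌈14.4⌉ = 15.
The value at rank 15 is 25.3.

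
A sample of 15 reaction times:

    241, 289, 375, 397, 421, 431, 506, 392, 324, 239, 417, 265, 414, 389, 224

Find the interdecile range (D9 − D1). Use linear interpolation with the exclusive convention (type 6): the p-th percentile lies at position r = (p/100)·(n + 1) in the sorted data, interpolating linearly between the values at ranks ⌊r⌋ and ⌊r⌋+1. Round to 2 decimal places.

228.00

Sorted: 224, 239, 241, 265, 289, 324, 375, 389, 392, 397, 414, 417, 421, 431, 506.
n = 15.
P10: r = 1.6; ranks 1–2 are 224, 239; interpolating gives 233.
P90: r = 14.4; ranks 14–15 are 431, 506; interpolating gives 461.
Difference: 461 − 233 = 228.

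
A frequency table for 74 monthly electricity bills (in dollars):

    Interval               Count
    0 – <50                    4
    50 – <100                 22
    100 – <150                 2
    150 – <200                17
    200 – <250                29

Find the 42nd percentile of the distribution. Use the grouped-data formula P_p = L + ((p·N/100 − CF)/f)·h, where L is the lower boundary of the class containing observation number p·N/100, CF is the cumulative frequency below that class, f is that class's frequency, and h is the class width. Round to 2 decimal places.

159.06

N = 74; target position k = 42/100 · 74 = 31.08.
Cumulative frequencies: 4, 26, 28, 45, 74.
Observation 31.08 falls in the class 150 – <200.
L = 150, CF = 28, f = 17, h = 50.
P42 = 150 + ((31.08 − 28)/17)·50 = 150 + 9.05882 = 159.059.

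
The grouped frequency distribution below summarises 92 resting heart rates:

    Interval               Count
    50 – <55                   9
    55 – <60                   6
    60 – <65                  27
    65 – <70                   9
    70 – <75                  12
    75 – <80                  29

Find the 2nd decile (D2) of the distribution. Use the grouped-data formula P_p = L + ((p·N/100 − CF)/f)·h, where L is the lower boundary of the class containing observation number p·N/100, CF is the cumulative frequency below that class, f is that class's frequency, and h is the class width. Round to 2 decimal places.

N = 92; target position k = 20/100 · 92 = 18.4.
Cumulative frequencies: 9, 15, 42, 51, 63, 92.
Observation 18.4 falls in the class 60 – <65.
L = 60, CF = 15, f = 27, h = 5.
P20 = 60 + ((18.4 − 15)/27)·5 = 60 + 0.62963 = 60.6296.

60.63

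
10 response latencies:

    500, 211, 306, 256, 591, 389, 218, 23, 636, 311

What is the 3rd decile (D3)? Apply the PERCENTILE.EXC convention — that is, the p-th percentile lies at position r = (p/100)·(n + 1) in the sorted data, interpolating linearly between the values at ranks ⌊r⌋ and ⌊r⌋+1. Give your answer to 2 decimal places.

Sorted: 23, 211, 218, 256, 306, 311, 389, 500, 591, 636.
n = 10.
r = (30/100)·(10 + 1) = 3.3.
Rank 3 is 218 and rank 4 is 256.
Interpolate: 218 + 0.3·(256 − 218) = 218 + 0.3·38 = 229.4.

229.40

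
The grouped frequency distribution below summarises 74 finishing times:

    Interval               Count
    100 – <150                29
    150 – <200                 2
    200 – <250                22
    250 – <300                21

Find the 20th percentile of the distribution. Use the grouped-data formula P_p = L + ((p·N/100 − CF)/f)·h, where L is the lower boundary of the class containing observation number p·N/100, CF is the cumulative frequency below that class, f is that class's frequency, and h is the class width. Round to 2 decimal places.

125.52

N = 74; target position k = 20/100 · 74 = 14.8.
Cumulative frequencies: 29, 31, 53, 74.
Observation 14.8 falls in the class 100 – <150.
L = 100, CF = 0, f = 29, h = 50.
P20 = 100 + ((14.8 − 0)/29)·50 = 100 + 25.5172 = 125.517.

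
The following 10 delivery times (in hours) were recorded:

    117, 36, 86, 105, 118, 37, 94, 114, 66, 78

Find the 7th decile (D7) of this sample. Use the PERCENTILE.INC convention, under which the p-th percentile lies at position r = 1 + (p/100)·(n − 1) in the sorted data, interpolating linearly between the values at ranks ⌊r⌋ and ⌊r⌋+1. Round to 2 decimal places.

Sorted: 36, 37, 66, 78, 86, 94, 105, 114, 117, 118.
n = 10.
r = 1 + (70/100)·(10 − 1) = 1 + 6.3 = 7.3.
Rank 7 is 105 and rank 8 is 114.
Interpolate: 105 + 0.3·(114 − 105) = 105 + 0.3·9 = 107.7.

107.70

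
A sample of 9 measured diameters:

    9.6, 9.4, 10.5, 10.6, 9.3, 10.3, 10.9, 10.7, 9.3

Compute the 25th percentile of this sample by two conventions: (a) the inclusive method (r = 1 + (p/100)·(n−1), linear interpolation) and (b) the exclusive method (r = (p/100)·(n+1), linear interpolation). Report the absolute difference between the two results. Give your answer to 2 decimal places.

Sorted: 9.3, 9.3, 9.4, 9.6, 10.3, 10.5, 10.6, 10.7, 10.9.
n = 9.
(a) r = 3 → value at rank 3 = 9.4.
(b) r = 2.5; between ranks 2 (9.3) and 3 (9.4): 9.35.
|9.4 − 9.35| = 0.05.

0.05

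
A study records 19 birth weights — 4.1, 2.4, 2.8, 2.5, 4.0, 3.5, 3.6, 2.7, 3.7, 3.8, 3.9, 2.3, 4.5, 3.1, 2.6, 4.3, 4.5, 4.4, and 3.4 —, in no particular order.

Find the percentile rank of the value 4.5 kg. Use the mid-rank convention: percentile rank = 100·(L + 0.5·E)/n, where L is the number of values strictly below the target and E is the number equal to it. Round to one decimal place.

94.7

Sorted: 2.3, 2.4, 2.5, 2.6, 2.7, 2.8, 3.1, 3.4, 3.5, 3.6, 3.7, 3.8, 3.9, 4.0, 4.1, 4.3, 4.4, 4.5, 4.5.
Count below 4.5: L = 17; count equal: E = 2; n = 19.
Percentile rank = 100·(17 + 0.5·2)/19 = 100·18/19 = 94.74.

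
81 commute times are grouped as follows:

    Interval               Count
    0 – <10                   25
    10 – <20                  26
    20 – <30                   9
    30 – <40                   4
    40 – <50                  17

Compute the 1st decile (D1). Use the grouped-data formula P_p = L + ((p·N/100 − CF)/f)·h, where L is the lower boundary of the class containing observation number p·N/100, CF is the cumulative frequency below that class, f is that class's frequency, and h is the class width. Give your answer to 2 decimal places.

3.24

N = 81; target position k = 10/100 · 81 = 8.1.
Cumulative frequencies: 25, 51, 60, 64, 81.
Observation 8.1 falls in the class 0 – <10.
L = 0, CF = 0, f = 25, h = 10.
P10 = 0 + ((8.1 − 0)/25)·10 = 0 + 3.24 = 3.24.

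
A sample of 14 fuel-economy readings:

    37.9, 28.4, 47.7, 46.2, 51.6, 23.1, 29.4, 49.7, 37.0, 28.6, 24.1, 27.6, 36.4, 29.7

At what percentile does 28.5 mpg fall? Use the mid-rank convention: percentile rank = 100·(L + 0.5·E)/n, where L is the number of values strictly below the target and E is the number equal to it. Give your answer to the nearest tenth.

28.6

Sorted: 23.1, 24.1, 27.6, 28.4, 28.6, 29.4, 29.7, 36.4, 37.0, 37.9, 46.2, 47.7, 49.7, 51.6.
Count below 28.5: L = 4; count equal: E = 0; n = 14.
Percentile rank = 100·(4 + 0.5·0)/14 = 100·4/14 = 28.57.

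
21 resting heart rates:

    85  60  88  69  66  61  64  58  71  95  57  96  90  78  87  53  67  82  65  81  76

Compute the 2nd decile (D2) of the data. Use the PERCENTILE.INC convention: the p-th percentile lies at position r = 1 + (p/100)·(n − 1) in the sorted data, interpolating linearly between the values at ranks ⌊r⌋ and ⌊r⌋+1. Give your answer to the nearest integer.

61

Sorted: 53, 57, 58, 60, 61, 64, 65, 66, 67, 69, 71, 76, 78, 81, 82, 85, 87, 88, 90, 95, 96.
n = 21.
r = 1 + (20/100)·(21 − 1) = 1 + 4 = 5.
r is an integer, so P20 is the value at rank 5: 61.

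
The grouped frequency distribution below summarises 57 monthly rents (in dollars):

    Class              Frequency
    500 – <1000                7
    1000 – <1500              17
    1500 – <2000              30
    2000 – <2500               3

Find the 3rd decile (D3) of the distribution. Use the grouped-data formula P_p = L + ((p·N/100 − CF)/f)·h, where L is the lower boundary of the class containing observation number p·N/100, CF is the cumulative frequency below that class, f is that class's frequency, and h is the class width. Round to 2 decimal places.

1297.06

N = 57; target position k = 30/100 · 57 = 17.1.
Cumulative frequencies: 7, 24, 54, 57.
Observation 17.1 falls in the class 1000 – <1500.
L = 1000, CF = 7, f = 17, h = 500.
P30 = 1000 + ((17.1 − 7)/17)·500 = 1000 + 297.059 = 1297.06.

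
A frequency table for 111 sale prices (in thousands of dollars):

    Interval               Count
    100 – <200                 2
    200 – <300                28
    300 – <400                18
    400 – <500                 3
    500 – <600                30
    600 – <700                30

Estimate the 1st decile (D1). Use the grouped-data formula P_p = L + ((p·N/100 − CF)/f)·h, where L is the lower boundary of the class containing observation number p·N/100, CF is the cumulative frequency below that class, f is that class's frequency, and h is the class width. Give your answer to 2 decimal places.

232.50

N = 111; target position k = 10/100 · 111 = 11.1.
Cumulative frequencies: 2, 30, 48, 51, 81, 111.
Observation 11.1 falls in the class 200 – <300.
L = 200, CF = 2, f = 28, h = 100.
P10 = 200 + ((11.1 − 2)/28)·100 = 200 + 32.5 = 232.5.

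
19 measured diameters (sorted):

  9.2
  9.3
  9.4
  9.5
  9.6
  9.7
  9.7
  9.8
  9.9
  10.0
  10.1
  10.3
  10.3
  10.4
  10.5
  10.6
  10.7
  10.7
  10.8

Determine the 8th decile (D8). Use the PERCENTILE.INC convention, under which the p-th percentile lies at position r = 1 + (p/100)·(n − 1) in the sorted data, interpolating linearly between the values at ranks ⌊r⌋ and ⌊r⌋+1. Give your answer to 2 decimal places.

n = 19.
r = 1 + (80/100)·(19 − 1) = 1 + 14.4 = 15.4.
Rank 15 is 10.5 and rank 16 is 10.6.
Interpolate: 10.5 + 0.4·(10.6 − 10.5) = 10.5 + 0.4·0.1 = 10.54.

10.54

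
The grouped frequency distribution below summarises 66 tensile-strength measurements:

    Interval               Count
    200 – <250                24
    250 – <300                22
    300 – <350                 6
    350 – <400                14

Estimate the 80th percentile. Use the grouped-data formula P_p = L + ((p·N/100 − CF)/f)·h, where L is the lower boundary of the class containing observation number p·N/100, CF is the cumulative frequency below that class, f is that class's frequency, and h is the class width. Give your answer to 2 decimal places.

N = 66; target position k = 80/100 · 66 = 52.8.
Cumulative frequencies: 24, 46, 52, 66.
Observation 52.8 falls in the class 350 – <400.
L = 350, CF = 52, f = 14, h = 50.
P80 = 350 + ((52.8 − 52)/14)·50 = 350 + 2.85714 = 352.857.

352.86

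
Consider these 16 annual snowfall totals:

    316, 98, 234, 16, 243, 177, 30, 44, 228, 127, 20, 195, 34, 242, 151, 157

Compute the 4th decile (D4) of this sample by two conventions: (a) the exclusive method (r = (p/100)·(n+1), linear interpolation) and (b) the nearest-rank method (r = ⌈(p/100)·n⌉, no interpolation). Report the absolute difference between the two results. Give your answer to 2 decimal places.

Sorted: 16, 20, 30, 34, 44, 98, 127, 151, 157, 177, 195, 228, 234, 242, 243, 316.
n = 16.
(a) r = 6.8; between ranks 6 (98) and 7 (127): 121.2.
(b) the nearest-rank method: rank 7 → 127.
|121.2 − 127| = 5.8.

5.80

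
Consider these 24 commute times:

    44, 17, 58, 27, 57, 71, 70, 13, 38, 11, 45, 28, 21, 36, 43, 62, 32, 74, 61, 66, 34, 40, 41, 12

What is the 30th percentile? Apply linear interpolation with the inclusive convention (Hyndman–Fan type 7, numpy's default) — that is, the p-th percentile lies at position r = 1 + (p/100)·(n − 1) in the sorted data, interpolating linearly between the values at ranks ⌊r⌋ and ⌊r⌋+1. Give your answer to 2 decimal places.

Sorted: 11, 12, 13, 17, 21, 27, 28, 32, 34, 36, 38, 40, 41, 43, 44, 45, 57, 58, 61, 62, 66, 70, 71, 74.
n = 24.
r = 1 + (30/100)·(24 − 1) = 1 + 6.9 = 7.9.
Rank 7 is 28 and rank 8 is 32.
Interpolate: 28 + 0.9·(32 − 28) = 28 + 0.9·4 = 31.6.

31.60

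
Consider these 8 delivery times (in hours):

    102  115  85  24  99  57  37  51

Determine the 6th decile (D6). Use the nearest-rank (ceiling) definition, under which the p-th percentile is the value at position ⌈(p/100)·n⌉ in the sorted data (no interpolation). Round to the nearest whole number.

85

Sorted: 24, 37, 51, 57, 85, 99, 102, 115.
n = 8.
Position = ⌈60/100 · 8⌉ = ⌈4.8⌉ = 5.
The value at rank 5 is 85.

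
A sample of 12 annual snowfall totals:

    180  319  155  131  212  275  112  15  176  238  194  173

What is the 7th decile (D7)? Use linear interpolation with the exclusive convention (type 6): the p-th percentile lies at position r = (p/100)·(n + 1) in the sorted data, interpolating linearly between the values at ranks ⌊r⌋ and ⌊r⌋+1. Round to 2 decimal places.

Sorted: 15, 112, 131, 155, 173, 176, 180, 194, 212, 238, 275, 319.
n = 12.
r = (70/100)·(12 + 1) = 9.1.
Rank 9 is 212 and rank 10 is 238.
Interpolate: 212 + 0.1·(238 − 212) = 212 + 0.1·26 = 214.6.

214.60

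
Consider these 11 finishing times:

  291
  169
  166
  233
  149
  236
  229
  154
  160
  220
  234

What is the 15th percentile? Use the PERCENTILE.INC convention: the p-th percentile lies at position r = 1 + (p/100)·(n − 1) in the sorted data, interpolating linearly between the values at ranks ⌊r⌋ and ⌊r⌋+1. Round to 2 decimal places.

Sorted: 149, 154, 160, 166, 169, 220, 229, 233, 234, 236, 291.
n = 11.
r = 1 + (15/100)·(11 − 1) = 1 + 1.5 = 2.5.
Rank 2 is 154 and rank 3 is 160.
Interpolate: 154 + 0.5·(160 − 154) = 154 + 0.5·6 = 157.

157.00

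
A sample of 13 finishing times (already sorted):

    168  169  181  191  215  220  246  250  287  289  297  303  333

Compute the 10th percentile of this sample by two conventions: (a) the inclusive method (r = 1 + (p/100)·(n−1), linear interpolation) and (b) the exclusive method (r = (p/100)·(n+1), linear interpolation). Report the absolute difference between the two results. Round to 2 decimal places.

3.00

n = 13.
(a) r = 2.2; between ranks 2 (169) and 3 (181): 171.4.
(b) r = 1.4; between ranks 1 (168) and 2 (169): 168.4.
|171.4 − 168.4| = 3.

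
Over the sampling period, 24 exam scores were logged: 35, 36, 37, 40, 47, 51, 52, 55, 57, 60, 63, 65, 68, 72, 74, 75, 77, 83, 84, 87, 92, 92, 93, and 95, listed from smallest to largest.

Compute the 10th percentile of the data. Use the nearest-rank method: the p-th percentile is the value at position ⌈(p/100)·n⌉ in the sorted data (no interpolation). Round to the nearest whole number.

n = 24.
Position = ⌈10/100 · 24⌉ = ⌈2.4⌉ = 3.
The value at rank 3 is 37.

37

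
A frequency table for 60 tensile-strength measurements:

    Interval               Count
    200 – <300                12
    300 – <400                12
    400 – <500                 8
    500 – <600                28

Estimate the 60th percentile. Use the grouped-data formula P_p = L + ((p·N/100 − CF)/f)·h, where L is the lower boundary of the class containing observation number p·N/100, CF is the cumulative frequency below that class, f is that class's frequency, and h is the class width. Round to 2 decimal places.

N = 60; target position k = 60/100 · 60 = 36.
Cumulative frequencies: 12, 24, 32, 60.
Observation 36 falls in the class 500 – <600.
L = 500, CF = 32, f = 28, h = 100.
P60 = 500 + ((36 − 32)/28)·100 = 500 + 14.2857 = 514.286.

514.29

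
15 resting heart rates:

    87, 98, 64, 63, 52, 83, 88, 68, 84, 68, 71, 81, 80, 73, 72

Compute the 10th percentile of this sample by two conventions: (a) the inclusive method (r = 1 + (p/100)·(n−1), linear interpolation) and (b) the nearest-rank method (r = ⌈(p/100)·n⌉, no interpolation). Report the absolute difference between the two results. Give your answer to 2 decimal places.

0.40

Sorted: 52, 63, 64, 68, 68, 71, 72, 73, 80, 81, 83, 84, 87, 88, 98.
n = 15.
(a) r = 2.4; between ranks 2 (63) and 3 (64): 63.4.
(b) the nearest-rank method: rank 2 → 63.
|63.4 − 63| = 0.4.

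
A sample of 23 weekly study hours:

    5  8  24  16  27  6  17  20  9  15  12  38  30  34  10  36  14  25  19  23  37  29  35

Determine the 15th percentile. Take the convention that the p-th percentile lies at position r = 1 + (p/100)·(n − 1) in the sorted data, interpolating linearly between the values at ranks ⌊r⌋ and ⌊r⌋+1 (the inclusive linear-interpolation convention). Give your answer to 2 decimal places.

9.30

Sorted: 5, 6, 8, 9, 10, 12, 14, 15, 16, 17, 19, 20, 23, 24, 25, 27, 29, 30, 34, 35, 36, 37, 38.
n = 23.
r = 1 + (15/100)·(23 − 1) = 1 + 3.3 = 4.3.
Rank 4 is 9 and rank 5 is 10.
Interpolate: 9 + 0.3·(10 − 9) = 9 + 0.3·1 = 9.3.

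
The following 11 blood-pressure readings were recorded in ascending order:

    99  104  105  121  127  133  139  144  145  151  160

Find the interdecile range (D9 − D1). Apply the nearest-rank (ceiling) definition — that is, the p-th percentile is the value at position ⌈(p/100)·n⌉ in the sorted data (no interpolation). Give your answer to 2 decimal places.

n = 11.
P10: rank ⌈10/100·11⌉ = 2 → 104.
P90: rank ⌈90/100·11⌉ = 10 → 151.
Difference: 151 − 104 = 47.

47.00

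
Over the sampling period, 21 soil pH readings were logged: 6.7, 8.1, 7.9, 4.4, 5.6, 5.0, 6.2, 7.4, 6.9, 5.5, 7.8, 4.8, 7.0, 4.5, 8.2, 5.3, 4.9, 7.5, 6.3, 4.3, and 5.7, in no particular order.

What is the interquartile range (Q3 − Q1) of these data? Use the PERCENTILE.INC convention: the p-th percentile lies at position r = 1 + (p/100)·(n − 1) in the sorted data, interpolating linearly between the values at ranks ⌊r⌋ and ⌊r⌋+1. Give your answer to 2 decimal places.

2.40

Sorted: 4.3, 4.4, 4.5, 4.8, 4.9, 5.0, 5.3, 5.5, 5.6, 5.7, 6.2, 6.3, 6.7, 6.9, 7.0, 7.4, 7.5, 7.8, 7.9, 8.1, 8.2.
n = 21.
P25: r = 6 (integer) → 5.
P75: r = 16 (integer) → 7.4.
Difference: 7.4 − 5 = 2.4.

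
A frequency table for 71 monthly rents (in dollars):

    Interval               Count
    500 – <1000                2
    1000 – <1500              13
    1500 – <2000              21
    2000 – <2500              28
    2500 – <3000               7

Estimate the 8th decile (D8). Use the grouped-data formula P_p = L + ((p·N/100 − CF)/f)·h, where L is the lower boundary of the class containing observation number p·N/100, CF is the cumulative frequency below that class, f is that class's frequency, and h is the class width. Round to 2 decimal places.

N = 71; target position k = 80/100 · 71 = 56.8.
Cumulative frequencies: 2, 15, 36, 64, 71.
Observation 56.8 falls in the class 2000 – <2500.
L = 2000, CF = 36, f = 28, h = 500.
P80 = 2000 + ((56.8 − 36)/28)·500 = 2000 + 371.429 = 2371.43.

2371.43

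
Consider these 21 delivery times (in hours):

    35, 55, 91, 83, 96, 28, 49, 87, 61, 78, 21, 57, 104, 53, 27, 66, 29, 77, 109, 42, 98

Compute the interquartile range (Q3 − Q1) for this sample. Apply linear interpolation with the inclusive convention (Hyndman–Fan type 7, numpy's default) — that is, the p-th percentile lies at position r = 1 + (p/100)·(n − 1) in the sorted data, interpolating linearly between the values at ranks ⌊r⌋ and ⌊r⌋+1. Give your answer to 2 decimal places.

Sorted: 21, 27, 28, 29, 35, 42, 49, 53, 55, 57, 61, 66, 77, 78, 83, 87, 91, 96, 98, 104, 109.
n = 21.
P25: r = 6 (integer) → 42.
P75: r = 16 (integer) → 87.
Difference: 87 − 42 = 45.

45.00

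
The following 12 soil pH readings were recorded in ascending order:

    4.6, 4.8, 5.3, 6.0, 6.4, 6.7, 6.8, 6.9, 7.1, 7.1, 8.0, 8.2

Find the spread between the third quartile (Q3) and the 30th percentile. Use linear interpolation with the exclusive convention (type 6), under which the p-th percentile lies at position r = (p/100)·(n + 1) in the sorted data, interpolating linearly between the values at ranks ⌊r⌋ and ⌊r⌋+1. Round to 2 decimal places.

n = 12.
P30: r = 3.9; ranks 3–4 are 5.3, 6.0; interpolating gives 5.93.
P75: r = 9.75; ranks 9–10 are 7.1, 7.1; interpolating gives 7.1.
Difference: 7.1 − 5.93 = 1.17.

1.17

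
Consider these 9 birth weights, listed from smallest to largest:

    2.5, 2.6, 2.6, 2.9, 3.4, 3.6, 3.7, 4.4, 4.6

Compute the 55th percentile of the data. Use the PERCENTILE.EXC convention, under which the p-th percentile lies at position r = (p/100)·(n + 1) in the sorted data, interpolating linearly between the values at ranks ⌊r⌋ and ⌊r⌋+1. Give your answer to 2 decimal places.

3.50

n = 9.
r = (55/100)·(9 + 1) = 5.5.
Rank 5 is 3.4 and rank 6 is 3.6.
Interpolate: 3.4 + 0.5·(3.6 − 3.4) = 3.4 + 0.5·0.2 = 3.5.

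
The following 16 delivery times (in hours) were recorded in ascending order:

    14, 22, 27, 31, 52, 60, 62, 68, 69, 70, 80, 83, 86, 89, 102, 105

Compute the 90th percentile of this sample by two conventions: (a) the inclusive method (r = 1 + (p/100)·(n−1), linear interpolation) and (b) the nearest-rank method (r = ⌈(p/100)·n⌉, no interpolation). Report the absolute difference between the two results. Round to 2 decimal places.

6.50

n = 16.
(a) r = 14.5; between ranks 14 (89) and 15 (102): 95.5.
(b) the nearest-rank method: rank 15 → 102.
|95.5 − 102| = 6.5.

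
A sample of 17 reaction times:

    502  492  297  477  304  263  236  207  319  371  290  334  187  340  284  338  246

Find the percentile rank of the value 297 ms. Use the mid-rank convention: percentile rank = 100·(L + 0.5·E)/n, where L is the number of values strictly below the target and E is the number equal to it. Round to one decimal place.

44.1

Sorted: 187, 207, 236, 246, 263, 284, 290, 297, 304, 319, 334, 338, 340, 371, 477, 492, 502.
Count below 297: L = 7; count equal: E = 1; n = 17.
Percentile rank = 100·(7 + 0.5·1)/17 = 100·7.5/17 = 44.12.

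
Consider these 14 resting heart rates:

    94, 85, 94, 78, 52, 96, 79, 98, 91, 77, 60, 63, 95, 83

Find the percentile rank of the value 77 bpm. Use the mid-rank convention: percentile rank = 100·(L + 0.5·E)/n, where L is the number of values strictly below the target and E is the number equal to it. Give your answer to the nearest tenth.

25.0

Sorted: 52, 60, 63, 77, 78, 79, 83, 85, 91, 94, 94, 95, 96, 98.
Count below 77: L = 3; count equal: E = 1; n = 14.
Percentile rank = 100·(3 + 0.5·1)/14 = 100·3.5/14 = 25.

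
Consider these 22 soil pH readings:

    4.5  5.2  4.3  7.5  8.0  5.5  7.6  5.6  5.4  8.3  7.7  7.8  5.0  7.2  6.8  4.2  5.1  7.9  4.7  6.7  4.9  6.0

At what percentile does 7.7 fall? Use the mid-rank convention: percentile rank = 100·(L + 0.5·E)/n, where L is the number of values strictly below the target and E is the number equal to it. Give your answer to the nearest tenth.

79.5

Sorted: 4.2, 4.3, 4.5, 4.7, 4.9, 5.0, 5.1, 5.2, 5.4, 5.5, 5.6, 6.0, 6.7, 6.8, 7.2, 7.5, 7.6, 7.7, 7.8, 7.9, 8.0, 8.3.
Count below 7.7: L = 17; count equal: E = 1; n = 22.
Percentile rank = 100·(17 + 0.5·1)/22 = 100·17.5/22 = 79.55.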